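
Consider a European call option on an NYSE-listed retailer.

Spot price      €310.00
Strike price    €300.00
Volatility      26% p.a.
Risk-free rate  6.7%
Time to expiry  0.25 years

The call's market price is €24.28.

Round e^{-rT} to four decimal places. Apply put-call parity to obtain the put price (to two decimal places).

€9.30

e^(−rT) = e^(−0.067·0.25) = 0.9834
Put-call parity: C − P = S − K·e^(−rT) = 310 − 300·0.9834 = 310 − 295.0200 = 14.9800
P = C − (C − P) = 24.28 − (14.9800) = 9.3000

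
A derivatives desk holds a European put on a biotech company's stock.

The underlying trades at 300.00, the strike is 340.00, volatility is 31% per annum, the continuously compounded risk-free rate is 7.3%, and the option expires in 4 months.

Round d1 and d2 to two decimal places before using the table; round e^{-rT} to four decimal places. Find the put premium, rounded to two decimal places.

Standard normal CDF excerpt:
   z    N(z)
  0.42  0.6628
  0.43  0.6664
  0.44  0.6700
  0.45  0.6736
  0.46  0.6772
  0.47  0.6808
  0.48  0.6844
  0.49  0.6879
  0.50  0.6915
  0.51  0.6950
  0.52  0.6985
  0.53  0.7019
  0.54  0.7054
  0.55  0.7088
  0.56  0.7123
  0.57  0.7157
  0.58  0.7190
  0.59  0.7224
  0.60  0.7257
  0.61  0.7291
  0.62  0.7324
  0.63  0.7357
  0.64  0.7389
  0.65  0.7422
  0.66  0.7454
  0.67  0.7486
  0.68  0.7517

σ√T = 0.31 × 0.5774 = 0.1790
d₁ = [ln(300/340) + (0.073 + 0.31²/2)·0.3333] / 0.1790 = [-0.1252 + 0.0403] / 0.1790 = -0.4739 ≈ -0.47
d₂ = d₁ − σ√T = -0.4739 − 0.1790 = -0.6529 ≈ -0.65
exp(−rT) = exp(−0.073·0.3333) = 0.9760
N(−d₂) = N(0.65) = 0.7422;  N(−d₁) = N(0.47) = 0.6808
P = 340·0.9760·0.7422 − 300·0.6808 = 246.2916 − 204.2400 = 42.0516

42.05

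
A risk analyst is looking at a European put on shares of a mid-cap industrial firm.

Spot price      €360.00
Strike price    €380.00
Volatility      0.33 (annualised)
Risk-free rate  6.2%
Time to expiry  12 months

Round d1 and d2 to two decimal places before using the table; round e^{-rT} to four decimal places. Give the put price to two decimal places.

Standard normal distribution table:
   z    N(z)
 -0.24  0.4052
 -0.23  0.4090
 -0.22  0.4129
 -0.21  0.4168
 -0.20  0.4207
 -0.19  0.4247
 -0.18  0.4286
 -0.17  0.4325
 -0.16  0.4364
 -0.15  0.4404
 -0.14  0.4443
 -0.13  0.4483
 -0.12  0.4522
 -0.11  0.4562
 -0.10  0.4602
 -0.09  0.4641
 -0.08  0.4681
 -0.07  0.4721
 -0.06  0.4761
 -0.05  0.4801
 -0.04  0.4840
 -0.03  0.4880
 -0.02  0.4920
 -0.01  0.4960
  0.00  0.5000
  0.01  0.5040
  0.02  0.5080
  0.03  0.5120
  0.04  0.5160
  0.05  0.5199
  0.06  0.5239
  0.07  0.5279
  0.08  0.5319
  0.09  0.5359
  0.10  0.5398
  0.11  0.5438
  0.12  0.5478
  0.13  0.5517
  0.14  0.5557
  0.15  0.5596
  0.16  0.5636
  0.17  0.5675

€45.58

T = 1;  σ√T = 0.3300
d₁ = [ln(360/380) + (0.062 + 0.33²/2)·1] / 0.3300 = [-0.0541 + 0.1164] / 0.3300 = 0.1890 which rounds to 0.19
d₂ = d₁ − σ√T = 0.1890 − 0.3300 = -0.1410 which rounds to -0.14
e^(−rT) = e^(−0.062·1) = 0.9399
N(−d₂) = N(0.14) = 0.5557;  N(−d₁) = N(-0.19) = 0.4247
P = 380·0.9399·0.5557 − 360·0.4247 = 198.4749 − 152.8920 = 45.5829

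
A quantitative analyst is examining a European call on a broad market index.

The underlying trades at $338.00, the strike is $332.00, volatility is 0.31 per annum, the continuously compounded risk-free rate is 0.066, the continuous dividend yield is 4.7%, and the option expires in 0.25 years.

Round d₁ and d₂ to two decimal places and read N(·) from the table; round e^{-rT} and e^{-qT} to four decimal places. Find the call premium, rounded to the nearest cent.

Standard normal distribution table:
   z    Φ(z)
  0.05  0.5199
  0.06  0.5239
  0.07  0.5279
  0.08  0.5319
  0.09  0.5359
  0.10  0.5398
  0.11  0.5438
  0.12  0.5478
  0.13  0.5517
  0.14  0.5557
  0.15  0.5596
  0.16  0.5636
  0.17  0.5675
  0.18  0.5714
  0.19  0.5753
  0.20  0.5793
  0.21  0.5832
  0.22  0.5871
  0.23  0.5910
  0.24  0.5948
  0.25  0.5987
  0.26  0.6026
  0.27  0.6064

$23.73

σ√T = 0.31·√0.25 = 0.1550
d₁ = [ln(338/332) + (0.066 − 0.047 + ½·0.31²)·0.25] / (σ√T) = (0.0179 + 0.0168) / 0.1550 = 0.2237 which rounds to 0.22
d₂ = 0.2237 − 0.1550 = 0.0687 which rounds to 0.07
exp(−qT) = exp(−0.047·0.25) = 0.9883;  exp(−rT) = exp(−0.066·0.25) = 0.9836
N(d₁) = N(0.22) = 0.5871;  N(d₂) = N(0.07) = 0.5279
C = 338·0.9883·0.5871 − 332·0.9836·0.5279 = 196.1181 − 172.3885 = 23.7296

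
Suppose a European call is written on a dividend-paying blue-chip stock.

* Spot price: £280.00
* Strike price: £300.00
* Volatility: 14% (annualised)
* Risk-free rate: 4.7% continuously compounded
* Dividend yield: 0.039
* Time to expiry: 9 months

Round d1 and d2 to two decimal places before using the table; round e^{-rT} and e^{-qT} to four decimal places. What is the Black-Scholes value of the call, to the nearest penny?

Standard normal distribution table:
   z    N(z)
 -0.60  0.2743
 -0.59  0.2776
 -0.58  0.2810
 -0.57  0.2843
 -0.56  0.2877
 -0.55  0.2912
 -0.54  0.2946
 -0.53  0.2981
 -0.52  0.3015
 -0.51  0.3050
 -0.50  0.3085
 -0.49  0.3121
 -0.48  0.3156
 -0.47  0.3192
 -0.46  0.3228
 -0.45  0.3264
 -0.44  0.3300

£6.40

T = 0.75;  σ√T = 0.1212
d₁ = [ln(280/300) + (0.047 − 0.039 + 0.14²/2)·0.75] / 0.1212 = [-0.0690 + 0.0134] / 0.1212 = -0.4589 → -0.46
d₂ = d₁ − σ√T = -0.4589 − 0.1212 = -0.5802 → -0.58
e^(−qT) = e^(−0.039·0.75) = 0.9712;  e^(−rT) = e^(−0.047·0.75) = 0.9654
N(d₁) = N(-0.46) = 0.3228;  N(d₂) = N(-0.58) = 0.2810
C = 280·0.9712·0.3228 − 300·0.9654·0.2810 = 87.7809 − 81.3832 = 6.3977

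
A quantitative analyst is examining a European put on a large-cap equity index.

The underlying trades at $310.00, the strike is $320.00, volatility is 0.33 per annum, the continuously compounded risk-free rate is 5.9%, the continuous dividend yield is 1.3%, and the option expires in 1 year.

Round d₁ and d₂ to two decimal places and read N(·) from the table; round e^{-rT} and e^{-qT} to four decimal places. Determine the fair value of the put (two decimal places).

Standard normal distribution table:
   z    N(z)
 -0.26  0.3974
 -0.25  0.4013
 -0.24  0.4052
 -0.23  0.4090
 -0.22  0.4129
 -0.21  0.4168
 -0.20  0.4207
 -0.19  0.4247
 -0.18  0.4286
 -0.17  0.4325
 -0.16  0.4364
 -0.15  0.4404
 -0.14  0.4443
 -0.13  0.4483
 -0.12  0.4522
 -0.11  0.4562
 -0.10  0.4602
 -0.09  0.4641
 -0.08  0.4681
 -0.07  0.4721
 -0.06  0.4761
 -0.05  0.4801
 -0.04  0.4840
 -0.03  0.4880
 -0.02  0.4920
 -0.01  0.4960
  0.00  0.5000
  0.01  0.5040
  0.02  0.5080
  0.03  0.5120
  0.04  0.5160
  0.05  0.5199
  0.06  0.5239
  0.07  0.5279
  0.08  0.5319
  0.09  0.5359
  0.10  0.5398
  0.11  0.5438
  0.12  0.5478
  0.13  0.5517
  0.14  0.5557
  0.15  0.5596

T = 1;  σ√T = 0.3300
d₁ = [ln(310/320) + (0.059 − 0.013 + 0.33²/2)·1] / 0.3300 = [-0.0317 + 0.1005] / 0.3300 = 0.2082 → 0.21
d₂ = d₁ − σ√T = 0.2082 − 0.3300 = -0.1218 → -0.12
exp(−qT) = exp(−0.013·1) = 0.9871;  exp(−rT) = exp(−0.059·1) = 0.9427
P = 320·0.9427·N(0.12) − 310·0.9871·N(-0.21) = 320·0.9427·0.5478 − 310·0.9871·0.4168 = 165.2515 − 127.5412 = 37.7103

$37.71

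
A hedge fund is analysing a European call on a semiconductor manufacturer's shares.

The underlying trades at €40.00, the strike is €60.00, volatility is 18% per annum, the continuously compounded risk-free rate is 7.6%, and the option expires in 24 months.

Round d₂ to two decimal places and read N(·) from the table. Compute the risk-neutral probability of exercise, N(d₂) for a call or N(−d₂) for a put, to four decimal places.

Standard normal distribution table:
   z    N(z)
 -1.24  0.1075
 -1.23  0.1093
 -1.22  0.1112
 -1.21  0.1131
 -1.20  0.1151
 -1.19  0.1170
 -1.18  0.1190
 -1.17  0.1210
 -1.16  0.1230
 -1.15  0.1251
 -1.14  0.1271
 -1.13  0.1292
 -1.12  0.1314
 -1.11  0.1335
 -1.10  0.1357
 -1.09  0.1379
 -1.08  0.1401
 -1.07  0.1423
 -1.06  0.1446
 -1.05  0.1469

σ√T = 0.18 × 1.4142 = 0.2546
ln(S/K) + (r + σ²/2)T = ln(40/60) + (0.076 + 0.18²/2)·2 = -0.4055 + 0.1844 = -0.2211
d₁ = -0.2211 / 0.2546 = -0.8684 ⇒ -0.87
d₂ = d₁ − σ√T = -0.8684 − 0.2546 = -1.1230 ⇒ -1.12
Risk-neutral Pr[S_T > K] = N(d₂) = N(-1.12) = 0.1314

0.1314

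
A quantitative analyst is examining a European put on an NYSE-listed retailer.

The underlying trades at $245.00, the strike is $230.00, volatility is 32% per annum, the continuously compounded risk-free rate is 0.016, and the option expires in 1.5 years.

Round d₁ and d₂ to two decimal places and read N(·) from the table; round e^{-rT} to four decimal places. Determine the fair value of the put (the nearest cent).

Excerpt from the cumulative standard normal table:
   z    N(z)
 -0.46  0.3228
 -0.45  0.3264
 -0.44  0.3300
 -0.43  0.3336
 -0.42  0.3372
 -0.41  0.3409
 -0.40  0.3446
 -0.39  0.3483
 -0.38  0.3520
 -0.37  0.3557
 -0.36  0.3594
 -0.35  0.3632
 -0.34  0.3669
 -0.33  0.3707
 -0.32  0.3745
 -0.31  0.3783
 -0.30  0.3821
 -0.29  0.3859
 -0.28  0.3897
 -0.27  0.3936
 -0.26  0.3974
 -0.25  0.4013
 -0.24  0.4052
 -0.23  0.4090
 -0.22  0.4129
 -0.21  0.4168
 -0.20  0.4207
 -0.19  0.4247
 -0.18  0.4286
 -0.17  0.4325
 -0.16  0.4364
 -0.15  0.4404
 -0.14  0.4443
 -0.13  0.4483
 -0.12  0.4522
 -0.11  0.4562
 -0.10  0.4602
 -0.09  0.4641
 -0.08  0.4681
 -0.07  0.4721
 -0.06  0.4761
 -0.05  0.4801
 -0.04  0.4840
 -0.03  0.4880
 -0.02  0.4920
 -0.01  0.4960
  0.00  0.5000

σ√T = 0.32·√1.5 = 0.3919
ln(S/K) + (r + σ²/2)T = ln(245/230) + (0.016 + 0.32²/2)·1.5 = 0.0632 + 0.1008 = 0.1640
d₁ = 0.1640 / 0.3919 = 0.4184 → 0.42
d₂ = d₁ − σ√T = 0.4184 − 0.3919 = 0.0265 → 0.03
exp(−rT) = exp(−0.016·1.5) = 0.9763
P = 230·0.9763·N(-0.03) − 245·N(-0.42) = 230·0.9763·0.4880 − 245·0.3372 = 109.5799 − 82.6140 = 26.9659

$26.97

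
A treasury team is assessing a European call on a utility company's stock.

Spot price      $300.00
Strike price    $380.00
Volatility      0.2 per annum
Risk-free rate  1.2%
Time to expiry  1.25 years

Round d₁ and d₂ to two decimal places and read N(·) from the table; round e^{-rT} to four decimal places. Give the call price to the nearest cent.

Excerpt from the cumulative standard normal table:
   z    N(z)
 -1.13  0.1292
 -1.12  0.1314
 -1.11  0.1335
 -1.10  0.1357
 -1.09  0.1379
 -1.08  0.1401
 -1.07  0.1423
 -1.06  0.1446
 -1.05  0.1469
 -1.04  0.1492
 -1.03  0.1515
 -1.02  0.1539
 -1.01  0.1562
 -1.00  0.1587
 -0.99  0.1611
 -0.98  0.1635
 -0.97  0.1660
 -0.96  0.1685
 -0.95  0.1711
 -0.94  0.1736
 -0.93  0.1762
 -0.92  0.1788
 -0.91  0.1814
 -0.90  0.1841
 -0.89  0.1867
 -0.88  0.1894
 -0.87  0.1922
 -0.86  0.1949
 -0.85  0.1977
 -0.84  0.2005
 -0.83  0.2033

σ√T = 0.2 × 1.1180 = 0.2236
d₁ = [ln(300/380) + (0.012 + 0.2²/2)·1.25] / 0.2236 = [-0.2364 + 0.0400] / 0.2236 = -0.8783 → -0.88
d₂ = d₁ − σ√T = -0.8783 − 0.2236 = -1.1019 → -1.10
e^(−rT) = e^(−0.012·1.25) = 0.9851
C = 300·N(-0.88) − 380·0.9851·N(-1.10) = 300·0.1894 − 380·0.9851·0.1357 = 56.8200 − 50.7977 = 6.0223

$6.02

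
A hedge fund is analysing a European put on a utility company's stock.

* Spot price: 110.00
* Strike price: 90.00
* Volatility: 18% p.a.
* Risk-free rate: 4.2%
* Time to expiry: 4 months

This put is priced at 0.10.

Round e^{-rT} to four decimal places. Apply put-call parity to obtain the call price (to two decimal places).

e^(−rT) = e^(−0.042·0.3333) = 0.9861
Put-call parity: C − P = S − K·e^(−rT) = 110 − 90·0.9861 = 110 − 88.7490 = 21.2510
C = P + (C − P) = 0.10 + (21.2510) = 21.3510

21.35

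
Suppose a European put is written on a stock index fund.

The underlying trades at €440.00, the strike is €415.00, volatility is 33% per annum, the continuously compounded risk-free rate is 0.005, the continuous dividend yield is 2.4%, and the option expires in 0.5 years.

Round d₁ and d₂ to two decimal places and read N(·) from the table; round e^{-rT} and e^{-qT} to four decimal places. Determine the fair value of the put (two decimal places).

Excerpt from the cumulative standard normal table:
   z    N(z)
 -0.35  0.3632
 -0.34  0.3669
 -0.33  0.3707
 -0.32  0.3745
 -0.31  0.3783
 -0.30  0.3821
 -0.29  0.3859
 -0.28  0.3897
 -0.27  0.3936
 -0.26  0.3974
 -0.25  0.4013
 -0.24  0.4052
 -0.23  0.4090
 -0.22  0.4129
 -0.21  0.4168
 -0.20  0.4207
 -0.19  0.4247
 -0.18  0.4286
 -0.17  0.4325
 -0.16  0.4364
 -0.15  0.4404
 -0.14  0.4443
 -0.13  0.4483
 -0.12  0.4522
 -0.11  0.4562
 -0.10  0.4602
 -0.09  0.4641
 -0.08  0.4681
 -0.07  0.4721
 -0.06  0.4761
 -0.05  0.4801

σ√T = 0.33 × 0.7071 = 0.2333
ln(S/K) + (r − q + σ²/2)T = ln(440/415) + (0.005 − 0.024 + 0.33²/2)·0.5 = 0.0585 + 0.0177 = 0.0762
d₁ = 0.0762 / 0.2333 = 0.3266 → 0.33
d₂ = d₁ − σ√T = 0.3266 − 0.2333 = 0.0933 → 0.09
e^(−qT) = e^(−0.024·0.5) = 0.9881;  e^(−rT) = e^(−0.005·0.5) = 0.9975
N(−d₂) = N(-0.09) = 0.4641;  N(−d₁) = N(-0.33) = 0.3707
P = 415·0.9975·0.4641 − 440·0.9881·0.3707 = 192.1200 − 161.1670 = 30.9530

€30.95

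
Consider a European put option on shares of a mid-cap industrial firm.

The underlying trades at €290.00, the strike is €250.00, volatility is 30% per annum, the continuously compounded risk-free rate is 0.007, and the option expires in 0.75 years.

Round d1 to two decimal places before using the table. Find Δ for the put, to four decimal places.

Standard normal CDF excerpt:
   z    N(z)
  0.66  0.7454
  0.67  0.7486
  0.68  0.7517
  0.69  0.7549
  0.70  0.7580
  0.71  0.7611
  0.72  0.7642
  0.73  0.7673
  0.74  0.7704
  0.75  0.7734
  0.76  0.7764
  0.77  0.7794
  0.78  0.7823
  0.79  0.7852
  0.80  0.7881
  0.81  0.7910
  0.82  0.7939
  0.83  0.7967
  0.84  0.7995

-0.2358

σ√T = 0.3·√0.75 = 0.2598
d₁ = [ln(290/250) + (0.007 + 0.3²/2)·0.75] / 0.2598 = [0.1484 + 0.0390] / 0.2598 = 0.7214 → 0.72
N(d₁) = N(0.72) = 0.7642
Δ_put = N(d₁) − 1 = 0.7642 − 1 = -0.2358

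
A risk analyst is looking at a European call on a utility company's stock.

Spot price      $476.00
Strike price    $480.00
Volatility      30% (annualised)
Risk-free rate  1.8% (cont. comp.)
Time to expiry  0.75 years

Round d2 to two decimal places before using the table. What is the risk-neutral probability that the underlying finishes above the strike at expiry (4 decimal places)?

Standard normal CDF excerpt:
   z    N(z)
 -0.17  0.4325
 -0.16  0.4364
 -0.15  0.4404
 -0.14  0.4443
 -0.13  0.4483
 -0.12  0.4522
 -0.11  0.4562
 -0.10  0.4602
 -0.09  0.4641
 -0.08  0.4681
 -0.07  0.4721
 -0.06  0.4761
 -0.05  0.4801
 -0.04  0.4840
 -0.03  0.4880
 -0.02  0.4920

0.4562

σ√T = 0.3 × 0.8660 = 0.2598
d₁ = [ln(476/480) + (0.018 + ½·0.3²)·0.75] / (σ√T) = (-0.0084 + 0.0473) / 0.2598 = 0.1497 ⇒ 0.15
d₂ = 0.1497 − 0.2598 = -0.1102 ⇒ -0.11
Pr(exercise) under Q = N(d₂) = 0.4562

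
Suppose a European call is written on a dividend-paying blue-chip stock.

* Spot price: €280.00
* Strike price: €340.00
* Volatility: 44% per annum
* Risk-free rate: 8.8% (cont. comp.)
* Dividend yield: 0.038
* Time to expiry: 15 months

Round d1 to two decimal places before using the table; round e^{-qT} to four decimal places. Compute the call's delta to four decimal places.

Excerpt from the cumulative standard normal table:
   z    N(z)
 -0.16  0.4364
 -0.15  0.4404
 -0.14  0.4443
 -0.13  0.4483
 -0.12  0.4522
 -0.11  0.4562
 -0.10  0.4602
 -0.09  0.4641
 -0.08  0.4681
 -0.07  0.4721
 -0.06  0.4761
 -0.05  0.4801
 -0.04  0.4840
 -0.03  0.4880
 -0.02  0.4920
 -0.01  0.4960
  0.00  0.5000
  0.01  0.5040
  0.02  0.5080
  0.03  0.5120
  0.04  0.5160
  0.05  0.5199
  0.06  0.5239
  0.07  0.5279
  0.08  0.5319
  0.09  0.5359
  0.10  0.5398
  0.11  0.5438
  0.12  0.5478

T = 1.25;  σ√T = 0.4919
d₁ = [ln(280/340) + (0.088 − 0.038 + 0.44²/2)·1.25] / 0.4919 = [-0.1942 + 0.1835] / 0.4919 = -0.0217 which rounds to -0.02
N(d₁) = N(-0.02) = 0.4920
Δ_call = exp(−qT)·N(d₁) = 0.9536·0.4920 = 0.4692

0.4692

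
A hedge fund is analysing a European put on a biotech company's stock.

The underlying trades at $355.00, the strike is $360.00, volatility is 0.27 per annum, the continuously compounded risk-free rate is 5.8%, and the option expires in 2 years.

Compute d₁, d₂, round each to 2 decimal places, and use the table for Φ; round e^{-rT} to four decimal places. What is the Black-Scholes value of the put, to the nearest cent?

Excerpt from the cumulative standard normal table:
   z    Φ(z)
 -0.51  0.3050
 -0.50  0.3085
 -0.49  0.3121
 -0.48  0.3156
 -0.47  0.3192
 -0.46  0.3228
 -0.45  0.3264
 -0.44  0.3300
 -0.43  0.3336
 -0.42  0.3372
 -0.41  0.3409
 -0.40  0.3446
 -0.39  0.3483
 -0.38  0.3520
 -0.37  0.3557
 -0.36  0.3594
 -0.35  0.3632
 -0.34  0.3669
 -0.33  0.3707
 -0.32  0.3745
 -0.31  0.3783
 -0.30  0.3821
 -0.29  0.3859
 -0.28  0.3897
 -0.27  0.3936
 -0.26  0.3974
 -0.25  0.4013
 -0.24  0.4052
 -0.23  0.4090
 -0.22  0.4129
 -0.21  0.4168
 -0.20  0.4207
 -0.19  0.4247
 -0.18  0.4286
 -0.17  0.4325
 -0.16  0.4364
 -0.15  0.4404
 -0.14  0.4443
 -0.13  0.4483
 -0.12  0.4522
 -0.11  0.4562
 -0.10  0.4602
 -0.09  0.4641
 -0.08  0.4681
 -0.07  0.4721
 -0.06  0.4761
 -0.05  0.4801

σ√T = 0.27 × 1.4142 = 0.3818
d₁ = [ln(355/360) + (0.058 + ½·0.27²)·2] / (σ√T) = (-0.0140 + 0.1889) / 0.3818 = 0.4581 ≈ 0.46
d₂ = 0.4581 − 0.3818 = 0.0762 ≈ 0.08
e^(−rT) = e^(−0.058·2) = 0.8905
P = 360·0.8905·N(-0.08) − 355·N(-0.46) = 360·0.8905·0.4681 − 355·0.3228 = 150.0635 − 114.5940 = 35.4695

$35.47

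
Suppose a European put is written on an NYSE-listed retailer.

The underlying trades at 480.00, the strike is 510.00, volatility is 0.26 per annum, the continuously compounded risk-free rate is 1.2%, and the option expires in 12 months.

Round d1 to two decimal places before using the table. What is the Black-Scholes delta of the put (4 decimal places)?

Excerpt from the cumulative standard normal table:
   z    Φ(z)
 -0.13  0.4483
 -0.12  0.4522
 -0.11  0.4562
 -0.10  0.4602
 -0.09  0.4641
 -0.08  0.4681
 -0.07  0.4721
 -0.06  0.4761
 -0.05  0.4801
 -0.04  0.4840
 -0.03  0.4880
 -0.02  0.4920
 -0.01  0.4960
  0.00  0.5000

-0.5239

σ√T = 0.26·√1 = 0.2600
ln(S/K) + (r + σ²/2)T = ln(480/510) + (0.012 + 0.26²/2)·1 = -0.0606 + 0.0458 = -0.0148
d₁ = -0.0148 / 0.2600 = -0.0570 which rounds to -0.06
N(d₁) = N(-0.06) = 0.4761
Δ_put = N(d₁) − 1 = 0.4761 − 1 = -0.5239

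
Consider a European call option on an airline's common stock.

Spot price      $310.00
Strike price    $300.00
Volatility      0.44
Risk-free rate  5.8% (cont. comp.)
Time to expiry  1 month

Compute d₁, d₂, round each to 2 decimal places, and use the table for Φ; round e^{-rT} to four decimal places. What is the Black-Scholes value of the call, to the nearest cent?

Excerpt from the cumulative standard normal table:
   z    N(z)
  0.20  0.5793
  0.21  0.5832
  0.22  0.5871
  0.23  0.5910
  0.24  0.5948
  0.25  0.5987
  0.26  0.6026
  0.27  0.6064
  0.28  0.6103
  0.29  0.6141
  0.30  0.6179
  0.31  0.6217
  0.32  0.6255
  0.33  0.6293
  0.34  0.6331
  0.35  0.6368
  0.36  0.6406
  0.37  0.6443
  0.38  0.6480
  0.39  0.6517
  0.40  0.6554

$22.14

σ√T = 0.44·√0.08333 = 0.1270
d₁ = [ln(310/300) + (0.058 + 0.44²/2)·0.08333] / 0.1270 = [0.0328 + 0.0129] / 0.1270 = 0.3597 ≈ 0.36
d₂ = d₁ − σ√T = 0.3597 − 0.1270 = 0.2327 ≈ 0.23
exp(−rT) = exp(−0.058·0.08333) = 0.9952
C = 310·N(0.36) − 300·0.9952·N(0.23) = 310·0.6406 − 300·0.9952·0.5910 = 198.5860 − 176.4490 = 22.1370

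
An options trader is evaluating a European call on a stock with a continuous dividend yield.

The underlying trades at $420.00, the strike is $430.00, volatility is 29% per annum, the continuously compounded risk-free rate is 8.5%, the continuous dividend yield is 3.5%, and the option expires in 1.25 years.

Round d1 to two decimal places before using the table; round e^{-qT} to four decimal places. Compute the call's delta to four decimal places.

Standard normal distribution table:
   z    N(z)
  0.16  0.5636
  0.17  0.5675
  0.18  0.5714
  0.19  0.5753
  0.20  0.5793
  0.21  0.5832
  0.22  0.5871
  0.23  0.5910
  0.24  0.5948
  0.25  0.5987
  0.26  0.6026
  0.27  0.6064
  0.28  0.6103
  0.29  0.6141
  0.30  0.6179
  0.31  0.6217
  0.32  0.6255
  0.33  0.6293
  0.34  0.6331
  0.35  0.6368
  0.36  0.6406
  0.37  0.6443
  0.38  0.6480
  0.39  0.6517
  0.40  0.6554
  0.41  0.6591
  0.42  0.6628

T = 1.25;  σ√T = 0.3242
d₁ = [ln(420/430) + (0.085 − 0.035 + ½·0.29²)·1.25] / (σ√T) = (-0.0235 + 0.1151) / 0.3242 = 0.2823 → 0.28
N(d₁) = N(0.28) = 0.6103
Δ_call = e^(−qT)·N(d₁) = 0.9572·0.6103 = 0.5842

0.5842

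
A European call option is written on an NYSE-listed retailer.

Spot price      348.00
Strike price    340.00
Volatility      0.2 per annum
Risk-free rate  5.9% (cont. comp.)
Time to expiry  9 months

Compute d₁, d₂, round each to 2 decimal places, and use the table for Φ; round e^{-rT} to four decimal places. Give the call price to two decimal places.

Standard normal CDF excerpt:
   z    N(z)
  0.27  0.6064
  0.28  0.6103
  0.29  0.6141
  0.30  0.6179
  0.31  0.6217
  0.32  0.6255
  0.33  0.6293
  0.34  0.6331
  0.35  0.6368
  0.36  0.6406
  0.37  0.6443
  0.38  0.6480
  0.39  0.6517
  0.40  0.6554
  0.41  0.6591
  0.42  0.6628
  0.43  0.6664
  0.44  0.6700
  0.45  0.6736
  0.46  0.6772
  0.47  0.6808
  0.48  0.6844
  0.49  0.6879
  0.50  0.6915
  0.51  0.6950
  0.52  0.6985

37.18

σ√T = 0.2 × 0.8660 = 0.1732
d₁ = [ln(348/340) + (0.059 + 0.2²/2)·0.75] / 0.1732 = [0.0233 + 0.0592] / 0.1732 = 0.4764 ⇒ 0.48
d₂ = d₁ − σ√T = 0.4764 − 0.1732 = 0.3031 ⇒ 0.30
e^(−rT) = e^(−0.059·0.75) = 0.9567
N(d₁) = N(0.48) = 0.6844;  N(d₂) = N(0.30) = 0.6179
C = 348·0.6844 − 340·0.9567·0.6179 = 238.1712 − 200.9893 = 37.1819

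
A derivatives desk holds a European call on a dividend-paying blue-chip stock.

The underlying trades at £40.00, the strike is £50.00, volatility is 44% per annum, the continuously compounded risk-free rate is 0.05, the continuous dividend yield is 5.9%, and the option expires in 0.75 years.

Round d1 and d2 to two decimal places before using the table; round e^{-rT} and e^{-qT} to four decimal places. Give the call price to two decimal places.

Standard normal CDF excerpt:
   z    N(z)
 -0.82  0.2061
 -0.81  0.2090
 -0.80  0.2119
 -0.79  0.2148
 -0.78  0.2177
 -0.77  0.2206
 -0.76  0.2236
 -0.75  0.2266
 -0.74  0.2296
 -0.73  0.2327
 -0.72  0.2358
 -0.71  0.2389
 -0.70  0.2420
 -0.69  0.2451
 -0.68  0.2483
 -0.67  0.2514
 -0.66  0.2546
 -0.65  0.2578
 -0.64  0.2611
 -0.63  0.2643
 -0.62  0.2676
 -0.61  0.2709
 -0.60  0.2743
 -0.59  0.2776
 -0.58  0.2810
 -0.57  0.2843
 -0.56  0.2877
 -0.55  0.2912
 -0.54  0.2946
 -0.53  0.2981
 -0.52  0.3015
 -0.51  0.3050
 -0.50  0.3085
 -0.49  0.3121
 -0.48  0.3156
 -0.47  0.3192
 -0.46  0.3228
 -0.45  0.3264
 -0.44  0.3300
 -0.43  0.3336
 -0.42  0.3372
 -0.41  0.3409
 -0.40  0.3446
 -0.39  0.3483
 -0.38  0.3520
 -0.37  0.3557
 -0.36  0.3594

£2.70

σ√T = 0.44 × 0.8660 = 0.3811
d₁ = [ln(40/50) + (0.05 − 0.059 + ½·0.44²)·0.75] / (σ√T) = (-0.2231 + 0.0659) / 0.3811 = -0.4128 → -0.41
d₂ = -0.4128 − 0.3811 = -0.7938 → -0.79
exp(−qT) = exp(−0.059·0.75) = 0.9567;  exp(−rT) = exp(−0.05·0.75) = 0.9632
C = 40·0.9567·N(-0.41) − 50·0.9632·N(-0.79) = 40·0.9567·0.3409 − 50·0.9632·0.2148 = 13.0456 − 10.3448 = 2.7008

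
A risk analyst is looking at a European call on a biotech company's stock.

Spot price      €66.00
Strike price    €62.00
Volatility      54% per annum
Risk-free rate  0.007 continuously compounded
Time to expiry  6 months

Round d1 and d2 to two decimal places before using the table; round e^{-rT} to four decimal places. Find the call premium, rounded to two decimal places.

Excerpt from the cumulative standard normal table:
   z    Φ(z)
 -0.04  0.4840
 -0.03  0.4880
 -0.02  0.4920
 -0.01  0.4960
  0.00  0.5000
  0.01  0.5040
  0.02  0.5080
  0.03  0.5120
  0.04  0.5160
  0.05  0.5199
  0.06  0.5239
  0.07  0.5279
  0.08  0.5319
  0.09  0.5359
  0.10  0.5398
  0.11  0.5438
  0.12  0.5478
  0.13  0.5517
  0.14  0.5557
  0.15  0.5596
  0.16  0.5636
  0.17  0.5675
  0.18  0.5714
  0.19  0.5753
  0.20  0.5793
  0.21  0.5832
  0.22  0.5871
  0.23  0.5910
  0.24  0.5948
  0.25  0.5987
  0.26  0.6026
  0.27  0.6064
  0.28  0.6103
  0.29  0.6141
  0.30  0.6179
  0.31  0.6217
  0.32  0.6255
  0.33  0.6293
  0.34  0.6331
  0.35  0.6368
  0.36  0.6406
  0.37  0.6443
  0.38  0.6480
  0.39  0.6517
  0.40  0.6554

€11.88

T = 0.5;  σ√T = 0.3818
d₁ = [ln(66/62) + (0.007 + 0.54²/2)·0.5] / 0.3818 = [0.0625 + 0.0764] / 0.3818 = 0.3638 ⇒ 0.36
d₂ = d₁ − σ√T = 0.3638 − 0.3818 = -0.0180 ⇒ -0.02
e^(−rT) = e^(−0.007·0.5) = 0.9965
N(d₁) = N(0.36) = 0.6406;  N(d₂) = N(-0.02) = 0.4920
C = 66·0.6406 − 62·0.9965·0.4920 = 42.2796 − 30.3972 = 11.8824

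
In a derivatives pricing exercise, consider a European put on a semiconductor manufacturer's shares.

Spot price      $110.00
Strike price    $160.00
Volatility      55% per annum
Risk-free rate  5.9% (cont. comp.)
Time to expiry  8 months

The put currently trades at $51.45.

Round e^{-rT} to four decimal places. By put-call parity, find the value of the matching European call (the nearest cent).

$7.63

e^(−rT) = e^(−0.059·0.6667) = 0.9614
Put-call parity: C − P = S − K·e^(−rT) = 110 − 160·0.9614 = 110 − 153.8240 = -43.8240
C = P + (C − P) = 51.45 + (-43.8240) = 7.6260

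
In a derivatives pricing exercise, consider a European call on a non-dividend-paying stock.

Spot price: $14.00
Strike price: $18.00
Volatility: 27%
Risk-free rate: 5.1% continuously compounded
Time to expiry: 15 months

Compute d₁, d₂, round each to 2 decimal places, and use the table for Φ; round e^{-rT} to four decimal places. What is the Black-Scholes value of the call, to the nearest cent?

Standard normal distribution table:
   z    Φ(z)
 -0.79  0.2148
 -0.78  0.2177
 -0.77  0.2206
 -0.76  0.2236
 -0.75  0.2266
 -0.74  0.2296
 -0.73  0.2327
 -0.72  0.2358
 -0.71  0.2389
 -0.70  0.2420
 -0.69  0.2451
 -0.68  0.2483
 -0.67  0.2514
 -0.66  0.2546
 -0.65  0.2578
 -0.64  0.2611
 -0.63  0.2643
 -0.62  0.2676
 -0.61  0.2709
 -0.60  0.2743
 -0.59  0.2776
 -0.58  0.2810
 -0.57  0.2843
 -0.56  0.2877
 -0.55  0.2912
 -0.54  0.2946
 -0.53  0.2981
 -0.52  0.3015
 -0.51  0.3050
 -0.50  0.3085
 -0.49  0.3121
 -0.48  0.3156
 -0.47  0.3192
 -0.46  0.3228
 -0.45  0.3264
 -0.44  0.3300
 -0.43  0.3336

$0.74

σ√T = 0.27 × 1.1180 = 0.3019
d₁ = [ln(14/18) + (0.051 + 0.27²/2)·1.25] / 0.3019 = [-0.2513 + 0.1093] / 0.3019 = -0.4704 which rounds to -0.47
d₂ = d₁ − σ√T = -0.4704 − 0.3019 = -0.7723 which rounds to -0.77
exp(−rT) = exp(−0.051·1.25) = 0.9382
N(d₁) = N(-0.47) = 0.3192;  N(d₂) = N(-0.77) = 0.2206
C = 14·0.3192 − 18·0.9382·0.2206 = 4.4688 − 3.7254 = 0.7434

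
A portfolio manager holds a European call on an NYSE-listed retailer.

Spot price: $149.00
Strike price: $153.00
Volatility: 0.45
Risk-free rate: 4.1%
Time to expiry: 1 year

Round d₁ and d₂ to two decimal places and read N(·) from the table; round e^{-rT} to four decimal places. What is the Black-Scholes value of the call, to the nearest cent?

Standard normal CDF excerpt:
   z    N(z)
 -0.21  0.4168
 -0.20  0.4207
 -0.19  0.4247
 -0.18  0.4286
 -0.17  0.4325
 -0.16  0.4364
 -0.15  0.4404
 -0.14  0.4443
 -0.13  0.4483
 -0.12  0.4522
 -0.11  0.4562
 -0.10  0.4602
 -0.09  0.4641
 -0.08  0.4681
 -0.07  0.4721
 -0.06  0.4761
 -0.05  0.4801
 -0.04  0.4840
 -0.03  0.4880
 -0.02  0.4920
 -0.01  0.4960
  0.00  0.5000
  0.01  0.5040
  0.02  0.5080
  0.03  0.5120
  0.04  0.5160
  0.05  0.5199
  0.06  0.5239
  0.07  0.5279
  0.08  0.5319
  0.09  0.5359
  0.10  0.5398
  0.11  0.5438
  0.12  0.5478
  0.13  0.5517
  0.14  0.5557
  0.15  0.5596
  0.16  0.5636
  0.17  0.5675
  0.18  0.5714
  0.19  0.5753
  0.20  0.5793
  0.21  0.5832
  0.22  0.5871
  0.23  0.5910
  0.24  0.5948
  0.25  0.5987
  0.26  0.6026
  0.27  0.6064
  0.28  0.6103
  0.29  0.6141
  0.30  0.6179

σ√T = 0.45 × 1.0000 = 0.4500
ln(S/K) + (r + σ²/2)T = ln(149/153) + (0.041 + 0.45²/2)·1 = -0.0265 + 0.1423 = 0.1158
d₁ = 0.1158 / 0.4500 = 0.2572 ⇒ 0.26
d₂ = d₁ − σ√T = 0.2572 − 0.4500 = -0.1928 ⇒ -0.19
e^(−rT) = e^(−0.041·1) = 0.9598
C = 149·N(0.26) − 153·0.9598·N(-0.19) = 149·0.6026 − 153·0.9598·0.4247 = 89.7874 − 62.3669 = 27.4205

$27.42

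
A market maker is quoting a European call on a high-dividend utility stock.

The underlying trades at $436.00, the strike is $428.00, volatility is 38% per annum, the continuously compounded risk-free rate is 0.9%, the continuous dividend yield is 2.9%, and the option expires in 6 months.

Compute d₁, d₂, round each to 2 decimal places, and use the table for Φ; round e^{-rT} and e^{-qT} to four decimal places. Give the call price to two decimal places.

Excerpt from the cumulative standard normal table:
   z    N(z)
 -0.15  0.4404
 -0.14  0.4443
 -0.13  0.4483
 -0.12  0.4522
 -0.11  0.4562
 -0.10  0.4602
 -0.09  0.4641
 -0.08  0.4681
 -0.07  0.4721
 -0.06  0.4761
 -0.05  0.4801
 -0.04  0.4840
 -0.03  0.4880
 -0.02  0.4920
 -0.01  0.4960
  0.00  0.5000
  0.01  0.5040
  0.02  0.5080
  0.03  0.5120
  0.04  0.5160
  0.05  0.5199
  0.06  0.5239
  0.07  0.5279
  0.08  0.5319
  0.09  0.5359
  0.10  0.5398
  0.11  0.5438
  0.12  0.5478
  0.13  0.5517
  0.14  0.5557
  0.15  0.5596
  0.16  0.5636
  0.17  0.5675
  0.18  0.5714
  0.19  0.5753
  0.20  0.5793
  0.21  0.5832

$47.79

σ√T = 0.38·√0.5 = 0.2687
d₁ = [ln(436/428) + (0.009 − 0.029 + 0.38²/2)·0.5] / 0.2687 = [0.0185 + 0.0261] / 0.2687 = 0.1661 ≈ 0.17
d₂ = d₁ − σ√T = 0.1661 − 0.2687 = -0.1026 ≈ -0.10
exp(−qT) = exp(−0.029·0.5) = 0.9856;  exp(−rT) = exp(−0.009·0.5) = 0.9955
N(d₁) = N(0.17) = 0.5675;  N(d₂) = N(-0.10) = 0.4602
C = 436·0.9856·0.5675 − 428·0.9955·0.4602 = 243.8670 − 196.0793 = 47.7878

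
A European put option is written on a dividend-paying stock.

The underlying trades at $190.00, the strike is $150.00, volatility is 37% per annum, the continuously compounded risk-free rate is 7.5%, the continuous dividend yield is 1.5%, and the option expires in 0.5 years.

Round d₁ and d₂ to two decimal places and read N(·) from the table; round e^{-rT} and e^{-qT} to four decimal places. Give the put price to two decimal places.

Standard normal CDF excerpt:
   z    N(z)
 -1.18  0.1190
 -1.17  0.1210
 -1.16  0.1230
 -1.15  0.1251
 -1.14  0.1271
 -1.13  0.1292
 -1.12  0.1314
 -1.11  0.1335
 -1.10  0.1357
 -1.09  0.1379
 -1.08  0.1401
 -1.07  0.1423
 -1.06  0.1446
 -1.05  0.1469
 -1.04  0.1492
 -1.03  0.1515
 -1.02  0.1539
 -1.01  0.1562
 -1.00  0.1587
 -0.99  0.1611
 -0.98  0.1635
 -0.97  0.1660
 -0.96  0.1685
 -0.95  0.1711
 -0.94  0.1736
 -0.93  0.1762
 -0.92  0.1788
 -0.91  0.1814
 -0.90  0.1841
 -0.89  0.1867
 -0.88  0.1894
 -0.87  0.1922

T = 0.5;  σ√T = 0.2616
d₁ = [ln(190/150) + (0.075 − 0.015 + 0.37²/2)·0.5] / 0.2616 = [0.2364 + 0.0642] / 0.2616 = 1.1490 ⇒ 1.15
d₂ = d₁ − σ√T = 1.1490 − 0.2616 = 0.8874 ⇒ 0.89
exp(−qT) = exp(−0.015·0.5) = 0.9925;  exp(−rT) = exp(−0.075·0.5) = 0.9632
N(−d₂) = N(-0.89) = 0.1867;  N(−d₁) = N(-1.15) = 0.1251
P = 150·0.9632·0.1867 − 190·0.9925·0.1251 = 26.9744 − 23.5907 = 3.3837

$3.38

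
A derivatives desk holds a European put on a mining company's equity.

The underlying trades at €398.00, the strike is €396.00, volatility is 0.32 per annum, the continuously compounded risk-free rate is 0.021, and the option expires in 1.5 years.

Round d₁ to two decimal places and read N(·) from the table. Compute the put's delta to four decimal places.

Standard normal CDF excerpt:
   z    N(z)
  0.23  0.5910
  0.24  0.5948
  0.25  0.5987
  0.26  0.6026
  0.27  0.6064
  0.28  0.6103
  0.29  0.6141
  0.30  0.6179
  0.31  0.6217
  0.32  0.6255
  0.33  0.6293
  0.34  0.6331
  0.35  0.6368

-0.3859

σ√T = 0.32 × 1.2247 = 0.3919
d₁ = [ln(398/396) + (0.021 + 0.32²/2)·1.5] / 0.3919 = [0.0050 + 0.1083] / 0.3919 = 0.2892 ≈ 0.29
N(d₁) = N(0.29) = 0.6141
Δ_put = N(d₁) − 1 = 0.6141 − 1 = -0.3859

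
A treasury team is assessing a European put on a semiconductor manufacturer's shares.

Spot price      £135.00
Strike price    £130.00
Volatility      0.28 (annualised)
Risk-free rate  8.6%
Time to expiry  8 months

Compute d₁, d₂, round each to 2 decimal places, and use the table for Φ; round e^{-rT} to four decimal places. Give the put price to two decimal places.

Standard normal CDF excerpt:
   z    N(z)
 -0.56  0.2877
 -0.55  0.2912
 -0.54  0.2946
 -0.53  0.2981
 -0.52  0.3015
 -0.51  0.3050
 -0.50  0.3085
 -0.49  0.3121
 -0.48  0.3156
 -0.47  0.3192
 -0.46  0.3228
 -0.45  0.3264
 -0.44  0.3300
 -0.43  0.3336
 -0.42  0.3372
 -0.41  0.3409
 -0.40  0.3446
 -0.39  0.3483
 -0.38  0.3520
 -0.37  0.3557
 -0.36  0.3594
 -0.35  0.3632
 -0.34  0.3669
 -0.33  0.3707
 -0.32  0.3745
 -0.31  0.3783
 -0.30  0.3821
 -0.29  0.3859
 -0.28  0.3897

σ√T = 0.28 × 0.8165 = 0.2286
d₁ = [ln(135/130) + (0.086 + 0.28²/2)·0.6667] / 0.2286 = [0.0377 + 0.0835] / 0.2286 = 0.5302 which rounds to 0.53
d₂ = d₁ − σ√T = 0.5302 − 0.2286 = 0.3016 which rounds to 0.30
exp(−rT) = exp(−0.086·0.6667) = 0.9443
N(−d₂) = N(-0.30) = 0.3821;  N(−d₁) = N(-0.53) = 0.2981
P = 130·0.9443·0.3821 − 135·0.2981 = 46.9062 − 40.2435 = 6.6627

£6.66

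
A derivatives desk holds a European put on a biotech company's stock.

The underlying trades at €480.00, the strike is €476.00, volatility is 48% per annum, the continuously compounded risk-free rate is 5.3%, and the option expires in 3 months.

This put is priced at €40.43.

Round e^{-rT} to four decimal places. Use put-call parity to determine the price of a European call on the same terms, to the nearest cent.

e^(−rT) = e^(−0.053·0.25) = 0.9868
Put-call parity: C − P = S − K·e^(−rT) = 480 − 476·0.9868 = 480 − 469.7168 = 10.2832
C = P + (C − P) = 40.43 + (10.2832) = 50.7132

€50.71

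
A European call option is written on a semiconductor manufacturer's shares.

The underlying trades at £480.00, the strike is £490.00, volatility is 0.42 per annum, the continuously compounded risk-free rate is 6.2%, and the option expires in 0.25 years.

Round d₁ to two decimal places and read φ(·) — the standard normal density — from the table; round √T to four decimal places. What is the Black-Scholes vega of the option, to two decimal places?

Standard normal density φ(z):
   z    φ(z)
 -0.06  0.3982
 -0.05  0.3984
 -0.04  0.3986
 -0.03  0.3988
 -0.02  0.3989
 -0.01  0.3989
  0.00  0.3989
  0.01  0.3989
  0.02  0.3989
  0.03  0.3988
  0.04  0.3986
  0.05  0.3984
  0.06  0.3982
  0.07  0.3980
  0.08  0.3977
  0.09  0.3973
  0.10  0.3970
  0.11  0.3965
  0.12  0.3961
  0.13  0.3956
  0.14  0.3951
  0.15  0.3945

95.45

T = 0.25;  σ√T = 0.2100
d₁ = [ln(480/490) + (0.062 + ½·0.42²)·0.25] / (σ√T) = (-0.0206 + 0.0376) / 0.2100 = 0.0806 ⇒ 0.08
√T = √0.25 = 0.5000
φ(d₁) = φ(0.08) = 0.3977
vega = S·φ(d₁)·√T = 480·0.3977·0.5000 = 95.4480
(Call and put vega coincide under Black-Scholes.)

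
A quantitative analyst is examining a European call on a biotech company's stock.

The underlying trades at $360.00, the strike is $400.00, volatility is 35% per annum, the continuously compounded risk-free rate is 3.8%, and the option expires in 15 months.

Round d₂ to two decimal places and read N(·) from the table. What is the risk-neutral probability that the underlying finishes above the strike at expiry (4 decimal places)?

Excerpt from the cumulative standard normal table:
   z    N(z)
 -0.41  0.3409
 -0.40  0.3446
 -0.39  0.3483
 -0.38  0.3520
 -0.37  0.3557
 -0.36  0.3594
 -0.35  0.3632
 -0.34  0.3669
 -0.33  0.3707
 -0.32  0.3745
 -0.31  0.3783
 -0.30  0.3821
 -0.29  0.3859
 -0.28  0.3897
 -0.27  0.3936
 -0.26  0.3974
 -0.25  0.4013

0.3669

T = 1.25;  σ√T = 0.3913
ln(S/K) + (r + σ²/2)T = ln(360/400) + (0.038 + 0.35²/2)·1.25 = -0.1054 + 0.1241 = 0.0187
d₁ = 0.0187 / 0.3913 = 0.0478 ≈ 0.05
d₂ = d₁ − σ√T = 0.0478 − 0.3913 = -0.3435 ≈ -0.34
Pr(exercise) under Q = N(d₂) = 0.3669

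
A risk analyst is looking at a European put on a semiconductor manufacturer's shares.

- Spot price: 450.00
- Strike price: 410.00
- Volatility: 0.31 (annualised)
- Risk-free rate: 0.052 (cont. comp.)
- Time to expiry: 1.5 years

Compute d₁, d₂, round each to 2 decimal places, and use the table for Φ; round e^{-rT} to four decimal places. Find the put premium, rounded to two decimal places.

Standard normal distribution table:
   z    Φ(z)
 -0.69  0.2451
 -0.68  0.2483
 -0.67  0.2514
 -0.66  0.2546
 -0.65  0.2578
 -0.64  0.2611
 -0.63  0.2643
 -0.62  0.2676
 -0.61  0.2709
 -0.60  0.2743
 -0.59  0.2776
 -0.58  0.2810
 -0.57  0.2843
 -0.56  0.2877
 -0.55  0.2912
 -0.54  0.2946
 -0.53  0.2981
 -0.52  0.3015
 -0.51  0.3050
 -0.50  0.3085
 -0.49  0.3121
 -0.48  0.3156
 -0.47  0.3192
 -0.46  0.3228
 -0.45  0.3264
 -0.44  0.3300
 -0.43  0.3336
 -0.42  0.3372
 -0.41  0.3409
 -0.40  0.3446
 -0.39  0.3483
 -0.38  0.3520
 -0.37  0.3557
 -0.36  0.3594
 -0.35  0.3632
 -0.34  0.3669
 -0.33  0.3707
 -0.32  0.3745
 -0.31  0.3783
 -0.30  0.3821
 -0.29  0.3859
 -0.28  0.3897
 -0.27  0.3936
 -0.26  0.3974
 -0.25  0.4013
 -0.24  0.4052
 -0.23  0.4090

33.22

T = 1.5;  σ√T = 0.3797
d₁ = [ln(450/410) + (0.052 + ½·0.31²)·1.5] / (σ√T) = (0.0931 + 0.1501) / 0.3797 = 0.6405 ≈ 0.64
d₂ = 0.6405 − 0.3797 = 0.2608 ≈ 0.26
e^(−rT) = e^(−0.052·1.5) = 0.9250
N(−d₂) = N(-0.26) = 0.3974;  N(−d₁) = N(-0.64) = 0.2611
P = 410·0.9250·0.3974 − 450·0.2611 = 150.7139 − 117.4950 = 33.2189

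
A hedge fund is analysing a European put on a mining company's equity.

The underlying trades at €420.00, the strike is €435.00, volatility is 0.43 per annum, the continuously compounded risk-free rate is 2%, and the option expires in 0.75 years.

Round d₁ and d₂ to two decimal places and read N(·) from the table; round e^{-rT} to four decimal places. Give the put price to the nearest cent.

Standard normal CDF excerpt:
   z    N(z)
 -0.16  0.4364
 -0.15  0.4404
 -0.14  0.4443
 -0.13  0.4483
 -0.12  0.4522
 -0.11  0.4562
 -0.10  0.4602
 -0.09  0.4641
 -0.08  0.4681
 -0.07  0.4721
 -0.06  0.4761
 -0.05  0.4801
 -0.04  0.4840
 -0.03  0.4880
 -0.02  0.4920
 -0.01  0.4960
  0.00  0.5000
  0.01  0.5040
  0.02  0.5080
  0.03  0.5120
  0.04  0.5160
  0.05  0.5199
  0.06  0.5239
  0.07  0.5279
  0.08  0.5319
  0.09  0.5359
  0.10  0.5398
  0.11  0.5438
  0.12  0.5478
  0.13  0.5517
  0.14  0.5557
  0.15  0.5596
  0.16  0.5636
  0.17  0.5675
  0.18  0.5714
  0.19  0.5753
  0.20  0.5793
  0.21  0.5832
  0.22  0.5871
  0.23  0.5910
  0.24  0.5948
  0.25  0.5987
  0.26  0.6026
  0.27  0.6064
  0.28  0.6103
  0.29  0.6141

€66.60

σ√T = 0.43 × 0.8660 = 0.3724
d₁ = [ln(420/435) + (0.02 + 0.43²/2)·0.75] / 0.3724 = [-0.0351 + 0.0843] / 0.3724 = 0.1322 ≈ 0.13
d₂ = d₁ − σ√T = 0.1322 − 0.3724 = -0.2401 ≈ -0.24
e^(−rT) = e^(−0.02·0.75) = 0.9851
N(−d₂) = N(0.24) = 0.5948;  N(−d₁) = N(-0.13) = 0.4483
P = 435·0.9851·0.5948 − 420·0.4483 = 254.8828 − 188.2860 = 66.5968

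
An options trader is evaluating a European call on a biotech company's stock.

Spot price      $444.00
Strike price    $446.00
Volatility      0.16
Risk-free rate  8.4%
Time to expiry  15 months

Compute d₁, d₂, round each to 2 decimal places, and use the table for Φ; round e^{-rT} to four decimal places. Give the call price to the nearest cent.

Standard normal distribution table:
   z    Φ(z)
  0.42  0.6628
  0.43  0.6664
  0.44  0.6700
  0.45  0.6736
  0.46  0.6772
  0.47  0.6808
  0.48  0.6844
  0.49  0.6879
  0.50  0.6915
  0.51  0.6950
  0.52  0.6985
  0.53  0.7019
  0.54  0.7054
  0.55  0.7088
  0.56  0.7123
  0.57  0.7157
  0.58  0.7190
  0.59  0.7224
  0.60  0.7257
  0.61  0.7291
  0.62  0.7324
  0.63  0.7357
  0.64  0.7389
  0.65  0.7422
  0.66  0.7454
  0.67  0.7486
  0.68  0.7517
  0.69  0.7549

$56.17

σ√T = 0.16 × 1.1180 = 0.1789
ln(S/K) + (r + σ²/2)T = ln(444/446) + (0.084 + 0.16²/2)·1.25 = -0.0045 + 0.1210 = 0.1165
d₁ = 0.1165 / 0.1789 = 0.6513 ⇒ 0.65
d₂ = d₁ − σ√T = 0.6513 − 0.1789 = 0.4724 ⇒ 0.47
exp(−rT) = exp(−0.084·1.25) = 0.9003
N(d₁) = N(0.65) = 0.7422;  N(d₂) = N(0.47) = 0.6808
C = 444·0.7422 − 446·0.9003·0.6808 = 329.5368 − 273.3642 = 56.1726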